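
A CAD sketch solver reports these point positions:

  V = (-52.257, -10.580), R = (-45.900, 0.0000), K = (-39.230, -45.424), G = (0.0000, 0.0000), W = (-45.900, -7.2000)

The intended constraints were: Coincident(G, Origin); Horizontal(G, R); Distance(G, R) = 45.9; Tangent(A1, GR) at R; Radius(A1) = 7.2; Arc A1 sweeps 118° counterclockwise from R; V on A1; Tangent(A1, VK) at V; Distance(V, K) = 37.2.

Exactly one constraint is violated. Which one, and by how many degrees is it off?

Tangent(A1, VK) at V — off by 7.50°.

G = (0.00, 0.00) ✓; G.y = 0.00, R.y = 0.00 ✓; |GR| = 45.90 ✓; ∠(WR, RG) = 90.00° ✓; |WR| = 7.200 ✓; bearing(W→V) − bearing(W→R) = 118.0° ✓; |WV| = 7.200 ✓; ∠(WV, VK) = 97.50° ✗; |VK| = 37.20 ✓.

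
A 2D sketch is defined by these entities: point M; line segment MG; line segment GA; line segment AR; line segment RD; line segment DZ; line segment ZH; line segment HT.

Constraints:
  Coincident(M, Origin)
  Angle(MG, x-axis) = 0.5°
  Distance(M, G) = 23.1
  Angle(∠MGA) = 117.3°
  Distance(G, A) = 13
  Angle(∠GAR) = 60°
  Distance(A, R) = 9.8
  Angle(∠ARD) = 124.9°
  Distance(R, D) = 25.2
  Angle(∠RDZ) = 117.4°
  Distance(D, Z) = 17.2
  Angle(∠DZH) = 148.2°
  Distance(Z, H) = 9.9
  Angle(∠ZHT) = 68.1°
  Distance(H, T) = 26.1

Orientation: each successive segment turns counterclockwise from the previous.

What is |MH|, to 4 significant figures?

37.74

M is at the origin; MG runs at 0.5° with length 23.1, so G = (23.10, 0.2016). ∠MGA = 117.3° gives GA at 63.20° from the x-axis; with |GA| = 13.0, A = (28.96, 11.81). ∠GAR = 60.0° gives AR at -176.8° from the x-axis; with |AR| = 9.8, R = (19.18, 11.26). ∠ARD = 124.9° gives RD at -121.7° from the x-axis; with |RD| = 25.2, D = (5.934, -10.18). ∠RDZ = 117.4° gives DZ at -59.10° from the x-axis; with |DZ| = 17.2, Z = (14.77, -24.94). ∠DZH = 148.2° gives ZH at -27.30° from the x-axis; with |ZH| = 9.9, H = (23.56, -29.48). Then |MH| = |H − M| = 37.74.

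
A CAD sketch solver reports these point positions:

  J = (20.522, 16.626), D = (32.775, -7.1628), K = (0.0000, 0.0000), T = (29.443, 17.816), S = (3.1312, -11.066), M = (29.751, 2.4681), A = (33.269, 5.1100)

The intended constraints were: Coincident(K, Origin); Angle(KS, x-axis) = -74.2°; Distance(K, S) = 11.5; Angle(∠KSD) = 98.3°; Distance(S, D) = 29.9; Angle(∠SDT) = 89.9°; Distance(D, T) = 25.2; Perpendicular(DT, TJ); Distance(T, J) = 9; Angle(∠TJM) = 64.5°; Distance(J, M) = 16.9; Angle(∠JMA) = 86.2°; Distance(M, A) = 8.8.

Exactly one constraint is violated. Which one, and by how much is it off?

Distance(M, A) = 8.8 — off by 4.40.

K = (0.00, 0.00) ✓; KS at -74.20° ✓; |KS| = 11.50 ✓; ∠KSD = 98.30° ✓; |SD| = 29.90 ✓; ∠SDT = 89.90° ✓; |DT| = 25.20 ✓; ∠(DT, TJ) = 90.00° ✓; |TJ| = 9.000 ✓; ∠TJM = 64.50° ✓; |JM| = 16.90 ✓; ∠JMA = 86.19° ✓; |MA| = 4.400 ✗.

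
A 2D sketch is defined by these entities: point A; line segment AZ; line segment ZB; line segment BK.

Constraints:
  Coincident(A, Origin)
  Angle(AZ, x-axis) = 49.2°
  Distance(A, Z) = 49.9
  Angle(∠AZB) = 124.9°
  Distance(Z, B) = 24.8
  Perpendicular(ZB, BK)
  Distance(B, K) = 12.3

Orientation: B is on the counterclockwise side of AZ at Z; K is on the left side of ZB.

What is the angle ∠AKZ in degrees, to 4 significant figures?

54.60°

A is at the origin; AZ runs at 49.2° with length 49.9, so Z = 49.9·(cos 49.2°, sin 49.2°) = (32.61, 37.77). ∠AZB = 124.9°, so ZB runs at 49.2° + (180° − 124.9°) = 104.3° from the x-axis; with |ZB| = 24.8, B = Z + 24.8·(cos 104.3°, sin 104.3°) = (26.48, 61.81). The perpendicularity gives BK at right angles to ZB; with |BK| = 12.3 on the left of ZB, K = B + 12.3·(-0.9690, -0.2470) = (14.56, 58.77). Then cos ∠AKZ = KA·KZ / (|KA||KZ|), giving 54.60°.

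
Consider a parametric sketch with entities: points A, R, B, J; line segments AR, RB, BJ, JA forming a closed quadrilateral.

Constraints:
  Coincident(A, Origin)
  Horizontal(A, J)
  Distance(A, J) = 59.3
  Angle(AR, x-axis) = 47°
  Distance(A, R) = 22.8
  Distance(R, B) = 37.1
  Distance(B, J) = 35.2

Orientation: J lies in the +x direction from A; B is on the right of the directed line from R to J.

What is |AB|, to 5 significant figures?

34.076

A is at the origin; A and J share the same y with |AJ| = 59.3 and J in +x, so J = (59.3, 0). AR runs at 47.0° with |AR| = 22.8, so R = (15.550, 16.675). B is determined by |RB| = 37.1 and |BJ| = 35.2 together: it lies at the intersection of circle(R, 37.1) and circle(J, 35.2). With |RJ| = 46.820, the foot of the radical line on RJ is 24.877 from R and the perpendicular offset is √(37.1² − 24.877²) = 27.523. Taking the right-of-RJ solution: B = (28.993, -17.904).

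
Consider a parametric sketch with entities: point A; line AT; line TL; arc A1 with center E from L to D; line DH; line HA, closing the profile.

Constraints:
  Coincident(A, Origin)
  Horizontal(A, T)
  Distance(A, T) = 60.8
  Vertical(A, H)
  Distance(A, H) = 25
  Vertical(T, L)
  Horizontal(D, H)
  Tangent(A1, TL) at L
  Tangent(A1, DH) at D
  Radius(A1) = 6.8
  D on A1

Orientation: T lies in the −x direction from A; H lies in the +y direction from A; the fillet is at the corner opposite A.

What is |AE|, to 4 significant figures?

56.98

A is at the origin; AT is horizontal with |AT| = 60.8 and T on the −x side, so T = (-60.80, 0.000). AH is vertical with |AH| = 25.0 and H on the +y side, so H = (0.000, 25.00). The virtual corner opposite A is at (-60.80, 25.00). Since A1 is tangent to TL there, EL ⟂ TL and the tangent condition forces ED to be normal to DH, with radius 6.8, so the center E sits 6.8 in from both sides at E = (-54.00, 18.20). Then |AE| = |E − A| = 56.98.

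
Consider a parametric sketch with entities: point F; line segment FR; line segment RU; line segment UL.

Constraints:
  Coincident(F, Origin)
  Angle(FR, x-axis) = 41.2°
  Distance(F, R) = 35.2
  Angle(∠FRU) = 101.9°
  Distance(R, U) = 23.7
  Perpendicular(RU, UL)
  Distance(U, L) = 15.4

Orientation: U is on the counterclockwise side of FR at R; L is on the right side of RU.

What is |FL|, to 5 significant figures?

58.675

F is at the origin; FR runs at 41.2° with length 35.2, so R = 35.2·(cos 41.2°, sin 41.2°) = (26.485, 23.186). ∠FRU = 101.9°, so RU runs at 41.2° + (180° − 101.9°) = 119.30° from the x-axis; with |RU| = 23.7, U = R + 23.7·(cos 119.30°, sin 119.30°) = (14.887, 43.854). The perpendicularity gives UL at right angles to RU; with |UL| = 15.4 on the right of RU, L = U + 15.4·(0.87207, 0.48938) = (28.317, 51.390). Then |FL| = |L − F| = 58.675.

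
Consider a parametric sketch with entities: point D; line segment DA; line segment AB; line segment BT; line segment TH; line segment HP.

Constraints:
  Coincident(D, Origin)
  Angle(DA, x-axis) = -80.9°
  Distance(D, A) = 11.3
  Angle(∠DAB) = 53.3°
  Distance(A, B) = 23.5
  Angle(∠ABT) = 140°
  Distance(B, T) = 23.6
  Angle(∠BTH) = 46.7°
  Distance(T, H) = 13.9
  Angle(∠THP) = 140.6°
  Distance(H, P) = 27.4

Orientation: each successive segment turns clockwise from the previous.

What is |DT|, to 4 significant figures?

35.36

D is at the origin; DA runs at -80.9° with length 11.3, so A = (1.787, -11.16). ∠DAB = 53.3° gives AB at 152.4° from the x-axis; with |AB| = 23.5, B = (-19.04, -0.2703). ∠ABT = 140.0° gives BT at 112.4° from the x-axis; with |BT| = 23.6, T = (-28.03, 21.55). Then |DT| = |T − D| = 35.36.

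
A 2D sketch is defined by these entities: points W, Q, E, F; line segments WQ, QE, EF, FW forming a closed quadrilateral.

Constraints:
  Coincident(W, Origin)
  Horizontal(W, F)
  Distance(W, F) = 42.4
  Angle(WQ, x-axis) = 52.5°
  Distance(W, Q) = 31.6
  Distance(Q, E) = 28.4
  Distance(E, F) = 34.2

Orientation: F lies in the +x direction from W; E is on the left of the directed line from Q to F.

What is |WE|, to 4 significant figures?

57.36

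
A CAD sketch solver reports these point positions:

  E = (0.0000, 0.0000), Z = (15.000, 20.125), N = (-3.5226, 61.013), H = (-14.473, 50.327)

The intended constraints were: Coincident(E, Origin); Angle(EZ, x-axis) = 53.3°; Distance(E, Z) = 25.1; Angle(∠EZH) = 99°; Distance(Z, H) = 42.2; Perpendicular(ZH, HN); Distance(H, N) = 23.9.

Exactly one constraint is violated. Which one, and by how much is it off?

Distance(H, N) = 23.9 — off by 8.60.

E = (0.00, 0.00) ✓; EZ at 53.30° ✓; |EZ| = 25.10 ✓; ∠EZH = 99.00° ✓; |ZH| = 42.20 ✓; ∠(ZH, HN) = 90.00° ✓; |HN| = 15.30 ✗.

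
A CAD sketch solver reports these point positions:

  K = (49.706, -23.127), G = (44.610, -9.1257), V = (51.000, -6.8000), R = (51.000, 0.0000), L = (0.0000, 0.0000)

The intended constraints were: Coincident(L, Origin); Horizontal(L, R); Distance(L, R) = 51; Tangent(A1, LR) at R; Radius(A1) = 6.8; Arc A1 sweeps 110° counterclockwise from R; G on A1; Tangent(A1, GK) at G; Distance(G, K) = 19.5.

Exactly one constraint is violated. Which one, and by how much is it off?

Distance(G, K) = 19.5 — off by 4.60.

L = (0.00, 0.00) ✓; L.y = 0.00, R.y = 0.00 ✓; |LR| = 51.00 ✓; ∠(VR, RL) = 90.00° ✓; |VR| = 6.800 ✓; bearing(V→G) − bearing(V→R) = 110.0° ✓; |VG| = 6.800 ✓; ∠(VG, GK) = 90.00° ✓; |GK| = 14.90 ✗.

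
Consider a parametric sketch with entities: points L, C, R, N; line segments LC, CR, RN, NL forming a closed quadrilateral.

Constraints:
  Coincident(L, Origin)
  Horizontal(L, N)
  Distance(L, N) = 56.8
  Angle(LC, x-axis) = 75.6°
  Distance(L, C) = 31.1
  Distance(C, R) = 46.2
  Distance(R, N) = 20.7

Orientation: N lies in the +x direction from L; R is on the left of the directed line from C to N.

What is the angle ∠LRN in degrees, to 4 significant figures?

79.88°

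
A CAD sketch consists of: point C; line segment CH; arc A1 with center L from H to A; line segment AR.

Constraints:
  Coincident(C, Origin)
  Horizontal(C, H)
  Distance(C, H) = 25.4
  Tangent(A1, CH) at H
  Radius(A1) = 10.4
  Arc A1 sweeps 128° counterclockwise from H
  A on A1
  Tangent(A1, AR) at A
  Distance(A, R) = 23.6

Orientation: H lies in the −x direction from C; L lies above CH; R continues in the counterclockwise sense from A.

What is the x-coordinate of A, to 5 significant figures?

-17.205

C is at the origin; CH is horizontal with |CH| = 25.4 and H on the −x side, so H = (-25.400, 0.0000). A1 meets CH tangentially, so LH is at right angles to CH, so L = H + (0, 10.4) = (-25.400, 10.400). On A1, H sits at bearing -90° from L; a 128° counterclockwise sweep puts A at bearing 38°, so A = L + 10.4·(cos 38°, sin 38°) = (-17.205, 16.803). So A.x = -17.205.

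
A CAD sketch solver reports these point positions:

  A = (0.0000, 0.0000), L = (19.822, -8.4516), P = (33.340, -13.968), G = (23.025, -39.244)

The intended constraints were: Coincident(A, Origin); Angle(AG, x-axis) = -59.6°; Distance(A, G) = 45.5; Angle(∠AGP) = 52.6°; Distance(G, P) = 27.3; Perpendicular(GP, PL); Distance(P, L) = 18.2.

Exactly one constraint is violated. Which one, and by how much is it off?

Distance(P, L) = 18.2 — off by 3.60.

A = (0.00, 0.00) ✓; AG at -59.60° ✓; |AG| = 45.50 ✓; ∠AGP = 52.60° ✓; |GP| = 27.30 ✓; ∠(GP, PL) = 90.00° ✓; |PL| = 14.60 ✗.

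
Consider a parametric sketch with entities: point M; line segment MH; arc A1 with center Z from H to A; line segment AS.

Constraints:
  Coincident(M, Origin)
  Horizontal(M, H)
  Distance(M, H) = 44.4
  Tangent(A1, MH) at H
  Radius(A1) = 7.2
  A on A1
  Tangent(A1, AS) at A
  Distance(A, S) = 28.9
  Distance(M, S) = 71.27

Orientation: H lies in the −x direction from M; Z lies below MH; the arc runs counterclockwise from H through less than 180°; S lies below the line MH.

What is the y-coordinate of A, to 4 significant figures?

-3.507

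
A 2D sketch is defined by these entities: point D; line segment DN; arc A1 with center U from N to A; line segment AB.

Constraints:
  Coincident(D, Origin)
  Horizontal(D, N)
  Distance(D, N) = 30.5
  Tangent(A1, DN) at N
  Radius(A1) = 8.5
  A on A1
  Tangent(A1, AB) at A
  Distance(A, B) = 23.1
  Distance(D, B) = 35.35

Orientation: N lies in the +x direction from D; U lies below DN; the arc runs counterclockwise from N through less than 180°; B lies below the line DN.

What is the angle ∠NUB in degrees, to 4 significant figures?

151.1°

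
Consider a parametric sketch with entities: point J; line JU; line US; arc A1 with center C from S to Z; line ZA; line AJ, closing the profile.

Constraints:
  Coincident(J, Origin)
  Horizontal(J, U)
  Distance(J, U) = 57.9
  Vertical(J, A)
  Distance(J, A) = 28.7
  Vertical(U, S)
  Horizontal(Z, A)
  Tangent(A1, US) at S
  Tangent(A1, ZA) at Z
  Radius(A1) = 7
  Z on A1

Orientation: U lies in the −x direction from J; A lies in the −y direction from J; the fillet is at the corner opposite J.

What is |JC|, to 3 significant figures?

55.3

J is at the origin; JU is horizontal with |JU| = 57.9 and U on the −x side, so U = (-57.9, 0.00). J and A share the same x with |JA| = 28.7 and A on the −y side, so A = (0.00, -28.7). The virtual corner opposite J is at (-57.9, -28.7). Tangency of A1 to US means the radius CS is perpendicular to US and A1 meets ZA tangentially, so CZ is at right angles to ZA, with radius 7.0, so the center C sits 7.0 in from both sides at C = (-50.9, -21.7). Then |JC| = |C − J| = 55.3.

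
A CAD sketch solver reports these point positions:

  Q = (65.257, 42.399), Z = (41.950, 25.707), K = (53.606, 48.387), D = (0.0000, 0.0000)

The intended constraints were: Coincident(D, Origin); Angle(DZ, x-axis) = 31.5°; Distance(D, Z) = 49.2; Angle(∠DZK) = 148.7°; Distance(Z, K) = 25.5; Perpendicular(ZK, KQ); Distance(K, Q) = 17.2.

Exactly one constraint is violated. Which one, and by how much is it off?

Distance(K, Q) = 17.2 — off by 4.10.

D = (0.00, 0.00) ✓; DZ at 31.50° ✓; |DZ| = 49.20 ✓; ∠DZK = 148.7° ✓; |ZK| = 25.50 ✓; ∠(ZK, KQ) = 90.00° ✓; |KQ| = 13.10 ✗.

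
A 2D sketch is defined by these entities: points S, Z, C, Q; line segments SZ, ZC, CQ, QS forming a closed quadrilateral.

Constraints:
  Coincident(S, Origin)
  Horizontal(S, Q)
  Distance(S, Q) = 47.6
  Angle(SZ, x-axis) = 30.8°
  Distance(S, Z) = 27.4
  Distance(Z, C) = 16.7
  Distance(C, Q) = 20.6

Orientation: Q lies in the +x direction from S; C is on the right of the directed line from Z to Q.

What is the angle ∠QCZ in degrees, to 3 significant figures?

96.1°

Checks: S = (0.00, 0.00) ✓; |ZC| = 16.70 ✓; |CQ| = 20.60 ✓.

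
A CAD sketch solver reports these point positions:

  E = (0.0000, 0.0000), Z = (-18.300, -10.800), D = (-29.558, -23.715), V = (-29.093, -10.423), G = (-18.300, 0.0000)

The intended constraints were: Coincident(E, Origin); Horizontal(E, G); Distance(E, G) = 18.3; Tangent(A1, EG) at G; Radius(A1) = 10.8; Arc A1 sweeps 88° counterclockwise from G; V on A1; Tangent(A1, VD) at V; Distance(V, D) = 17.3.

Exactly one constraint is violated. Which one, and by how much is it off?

Distance(V, D) = 17.3 — off by 4.00.

E = (0.00, 0.00) ✓; E.y = 0.00, G.y = 0.00 ✓; |EG| = 18.30 ✓; ∠(ZG, GE) = 90.00° ✓; |ZG| = 10.80 ✓; bearing(Z→V) − bearing(Z→G) = 88.00° ✓; |ZV| = 10.80 ✓; ∠(ZV, VD) = 90.00° ✓; |VD| = 13.30 ✗.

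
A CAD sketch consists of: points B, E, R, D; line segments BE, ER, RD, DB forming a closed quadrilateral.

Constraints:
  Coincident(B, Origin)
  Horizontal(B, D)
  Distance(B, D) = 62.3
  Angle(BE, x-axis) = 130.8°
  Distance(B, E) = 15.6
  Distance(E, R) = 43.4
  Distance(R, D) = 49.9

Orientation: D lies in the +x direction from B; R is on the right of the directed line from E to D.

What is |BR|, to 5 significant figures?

27.807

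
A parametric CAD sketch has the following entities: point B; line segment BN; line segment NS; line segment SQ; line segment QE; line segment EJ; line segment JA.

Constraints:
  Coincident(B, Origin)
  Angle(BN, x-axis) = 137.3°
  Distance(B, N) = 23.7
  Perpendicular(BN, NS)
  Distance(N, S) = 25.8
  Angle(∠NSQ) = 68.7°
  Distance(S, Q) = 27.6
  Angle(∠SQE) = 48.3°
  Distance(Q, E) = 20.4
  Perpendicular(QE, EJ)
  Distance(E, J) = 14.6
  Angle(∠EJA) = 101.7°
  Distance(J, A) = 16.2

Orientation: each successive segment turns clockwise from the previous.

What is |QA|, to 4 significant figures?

18.45

B is at the origin; BN runs at 137.3° with length 23.7, so N = (-17.42, 16.07). BN ⟂ NS, so NS runs at 47.30°; with |NS| = 25.8, S = (0.07904, 35.03). ∠NSQ = 68.7° gives SQ at -64.00° from the x-axis; with |SQ| = 27.6, Q = (12.18, 10.23). ∠SQE = 48.3° gives QE at 164.3° from the x-axis; with |QE| = 20.4, E = (-7.461, 15.75). QE ⟂ EJ, so EJ runs at 74.30°; with |EJ| = 14.6, J = (-3.510, 29.80). ∠EJA = 101.7° gives JA at -4.000° from the x-axis; with |JA| = 16.2, A = (12.65, 28.67). Then |QA| = |A − Q| = 18.45.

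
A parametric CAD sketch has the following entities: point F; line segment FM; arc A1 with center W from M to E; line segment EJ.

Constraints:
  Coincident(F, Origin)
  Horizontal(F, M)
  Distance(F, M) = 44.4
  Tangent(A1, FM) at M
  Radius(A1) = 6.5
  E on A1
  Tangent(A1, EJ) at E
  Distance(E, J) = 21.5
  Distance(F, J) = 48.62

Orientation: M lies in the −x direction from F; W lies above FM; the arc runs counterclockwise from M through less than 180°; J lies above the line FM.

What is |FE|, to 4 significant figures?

38.55

Checks: |WE| = 6.500 ✓; ∠(WE, EJ) = 90.00° ✓; |EJ| = 21.50 ✓; |FJ| = 48.62 ✓.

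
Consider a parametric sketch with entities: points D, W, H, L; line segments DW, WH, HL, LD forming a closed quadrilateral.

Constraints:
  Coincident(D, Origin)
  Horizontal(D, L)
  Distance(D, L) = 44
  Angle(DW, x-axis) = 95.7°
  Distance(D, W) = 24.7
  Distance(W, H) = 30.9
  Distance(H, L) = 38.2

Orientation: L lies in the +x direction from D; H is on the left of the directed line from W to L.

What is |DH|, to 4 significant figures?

43.50

Checks: D.y = 0.00, L.y = 0.00 ✓; |WH| = 30.90 ✓; |HL| = 38.20 ✓.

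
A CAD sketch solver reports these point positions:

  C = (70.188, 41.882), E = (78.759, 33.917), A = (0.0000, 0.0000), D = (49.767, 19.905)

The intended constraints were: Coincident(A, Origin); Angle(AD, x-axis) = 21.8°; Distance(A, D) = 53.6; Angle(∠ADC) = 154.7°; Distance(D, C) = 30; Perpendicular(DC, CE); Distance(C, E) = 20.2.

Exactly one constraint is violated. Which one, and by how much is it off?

Distance(C, E) = 20.2 — off by 8.50.

A = (0.00, 0.00) ✓; AD at 21.80° ✓; |AD| = 53.60 ✓; ∠ADC = 154.7° ✓; |DC| = 30.00 ✓; ∠(DC, CE) = 90.00° ✓; |CE| = 11.70 ✗.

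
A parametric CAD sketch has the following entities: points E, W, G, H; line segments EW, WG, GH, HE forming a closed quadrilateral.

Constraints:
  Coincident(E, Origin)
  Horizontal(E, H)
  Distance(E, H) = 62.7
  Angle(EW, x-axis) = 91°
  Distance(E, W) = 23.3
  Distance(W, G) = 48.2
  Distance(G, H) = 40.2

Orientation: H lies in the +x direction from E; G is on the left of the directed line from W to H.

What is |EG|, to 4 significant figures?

58.70

E is at the origin; EH is horizontal with |EH| = 62.7 and H in +x, so H = (62.7, 0). EW runs at 91.0° with |EW| = 23.3, so W = (-0.4066, 23.30). G is determined by |WG| = 48.2 and |GH| = 40.2 together: it lies at the intersection of circle(W, 48.2) and circle(H, 40.2). With |WH| = 67.27, the foot of the radical line on WH is 38.89 from W and the perpendicular offset is √(48.2² − 38.89²) = 28.47. Taking the left-of-WH solution: G = (45.94, 36.54).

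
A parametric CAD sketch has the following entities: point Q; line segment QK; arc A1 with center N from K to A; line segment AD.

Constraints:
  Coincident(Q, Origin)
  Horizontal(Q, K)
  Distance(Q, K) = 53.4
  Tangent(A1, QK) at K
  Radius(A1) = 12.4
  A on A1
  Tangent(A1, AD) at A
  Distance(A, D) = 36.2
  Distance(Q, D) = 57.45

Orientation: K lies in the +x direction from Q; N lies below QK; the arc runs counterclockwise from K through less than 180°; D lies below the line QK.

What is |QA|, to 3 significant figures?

42.4

Checks: |QK| = 53.40 ✓; ∠(NK, KQ) = 90.00° ✓; |NK| = 12.40 ✓; |NA| = 12.40 ✓; ∠(NA, AD) = 90.00° ✓; |AD| = 36.20 ✓; |QD| = 57.45 ✓.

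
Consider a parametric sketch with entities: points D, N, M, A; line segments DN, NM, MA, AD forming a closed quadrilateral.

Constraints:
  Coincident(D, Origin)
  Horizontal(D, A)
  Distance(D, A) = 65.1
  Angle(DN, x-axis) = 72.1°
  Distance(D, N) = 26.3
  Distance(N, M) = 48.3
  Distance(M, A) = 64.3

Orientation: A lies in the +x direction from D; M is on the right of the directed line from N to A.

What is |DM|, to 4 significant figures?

23.74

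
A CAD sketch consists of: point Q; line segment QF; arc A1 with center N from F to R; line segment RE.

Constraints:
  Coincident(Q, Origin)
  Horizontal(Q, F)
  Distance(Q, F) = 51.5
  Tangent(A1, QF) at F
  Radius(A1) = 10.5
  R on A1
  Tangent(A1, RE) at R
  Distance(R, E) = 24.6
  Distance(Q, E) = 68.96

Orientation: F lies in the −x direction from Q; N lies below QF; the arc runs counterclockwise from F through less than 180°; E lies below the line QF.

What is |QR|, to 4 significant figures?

63.04

Checks: |NF| = 10.50 ✓; |NR| = 10.50 ✓; ∠(NR, RE) = 90.00° ✓; |RE| = 24.60 ✓; |QE| = 68.96 ✓.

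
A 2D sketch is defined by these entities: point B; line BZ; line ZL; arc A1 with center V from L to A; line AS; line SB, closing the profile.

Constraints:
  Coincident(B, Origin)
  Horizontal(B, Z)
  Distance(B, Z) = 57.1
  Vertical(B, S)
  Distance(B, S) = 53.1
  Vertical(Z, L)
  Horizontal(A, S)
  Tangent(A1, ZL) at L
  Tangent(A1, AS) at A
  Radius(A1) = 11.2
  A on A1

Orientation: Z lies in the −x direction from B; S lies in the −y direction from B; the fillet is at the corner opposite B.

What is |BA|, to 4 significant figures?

70.19

B is at the origin; BZ is horizontal with |BZ| = 57.1 and Z on the −x side, so Z = (-57.10, 0.000). B and S share the same x with |BS| = 53.1 and S on the −y side, so S = (0.000, -53.10). The virtual corner opposite B is at (-57.10, -53.10). A1 meets ZL tangentially, so VL is at right angles to ZL and A1 meets AS tangentially, so VA is at right angles to AS, with radius 11.2, so the center V sits 11.2 in from both sides at V = (-45.90, -41.90). That places the tangent points at L = (-57.10, -41.90) on ZL and A = (-45.90, -53.10) on AS. Then |BA| = |A − B| = 70.19.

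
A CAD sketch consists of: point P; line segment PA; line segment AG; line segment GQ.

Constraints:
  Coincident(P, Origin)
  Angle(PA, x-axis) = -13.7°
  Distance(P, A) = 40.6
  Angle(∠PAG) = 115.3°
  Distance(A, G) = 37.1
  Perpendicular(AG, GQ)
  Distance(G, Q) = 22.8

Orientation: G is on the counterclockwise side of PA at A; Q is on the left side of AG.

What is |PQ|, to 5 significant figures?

56.198

∠PAG = 115.3°, so AG runs at -13.7° + (180° − 115.3°) = 51.000° from the x-axis; with |AG| = 37.1, G = A + 37.1·(cos 51.000°, sin 51.000°) = (62.793, 19.216). The perpendicularity gives GQ at right angles to AG; with |GQ| = 22.8 on the left of AG, Q = G + 22.8·(-0.77715, 0.62932) = (45.074, 33.565). Then |PQ| = |Q − P| = 56.198.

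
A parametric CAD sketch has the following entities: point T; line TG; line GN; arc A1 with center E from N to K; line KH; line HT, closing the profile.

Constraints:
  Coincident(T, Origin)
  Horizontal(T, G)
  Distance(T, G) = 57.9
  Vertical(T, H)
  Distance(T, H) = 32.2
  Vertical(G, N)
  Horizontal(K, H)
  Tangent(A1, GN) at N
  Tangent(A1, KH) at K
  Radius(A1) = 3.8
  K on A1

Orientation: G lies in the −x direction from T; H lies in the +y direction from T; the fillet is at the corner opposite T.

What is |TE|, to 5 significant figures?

61.101

TH is vertical with |TH| = 32.2 and H on the +y side, so H = (0.0000, 32.200). The virtual corner opposite T is at (-57.900, 32.200). Since A1 is tangent to GN there, EN ⟂ GN and since A1 is tangent to KH there, EK ⟂ KH, with radius 3.8, so the center E sits 3.8 in from both sides at E = (-54.100, 28.400). Then |TE| = |E − T| = 61.101.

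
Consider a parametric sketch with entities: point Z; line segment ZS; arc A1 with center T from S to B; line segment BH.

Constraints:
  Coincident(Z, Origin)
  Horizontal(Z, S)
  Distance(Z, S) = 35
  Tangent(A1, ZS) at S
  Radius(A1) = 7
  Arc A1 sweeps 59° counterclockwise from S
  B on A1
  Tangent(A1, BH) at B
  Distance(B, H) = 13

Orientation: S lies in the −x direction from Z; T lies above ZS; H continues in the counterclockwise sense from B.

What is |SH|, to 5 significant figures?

19.301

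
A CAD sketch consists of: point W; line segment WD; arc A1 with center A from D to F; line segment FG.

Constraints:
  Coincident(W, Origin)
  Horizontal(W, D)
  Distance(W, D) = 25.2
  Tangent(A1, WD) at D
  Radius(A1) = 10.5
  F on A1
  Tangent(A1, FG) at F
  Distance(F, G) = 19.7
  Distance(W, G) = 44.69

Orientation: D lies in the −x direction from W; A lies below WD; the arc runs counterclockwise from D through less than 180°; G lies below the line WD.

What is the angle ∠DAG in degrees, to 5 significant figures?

164.43°

W is at the origin; W and D share the same y with |WD| = 25.2 and D on the −x side, so D = (-25.200, 0.0000). Since A1 is tangent to WD there, AD ⟂ WD, so A = D + (0, -10.5) = (-25.200, -10.500). Since AF ⟂ FG (tangency), |AG| = √(10.5² + 19.7²) = 22.324 regardless of where F sits on A1. So G lies on both circle(W, 44.69) and circle(A, 22.324); the below-WD intersection is G = (-31.192, -32.004). F is the foot of the tangent from G: F = (-35.452, -12.771).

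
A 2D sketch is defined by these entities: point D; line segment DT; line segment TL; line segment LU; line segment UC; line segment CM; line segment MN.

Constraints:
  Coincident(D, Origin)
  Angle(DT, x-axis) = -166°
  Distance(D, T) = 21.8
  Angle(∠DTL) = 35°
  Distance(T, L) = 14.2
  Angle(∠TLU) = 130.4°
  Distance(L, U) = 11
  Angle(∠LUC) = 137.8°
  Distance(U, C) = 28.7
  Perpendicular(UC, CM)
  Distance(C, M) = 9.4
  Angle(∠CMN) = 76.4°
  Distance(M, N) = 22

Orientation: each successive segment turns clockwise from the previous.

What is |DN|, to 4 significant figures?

3.208

D is at the origin; DT runs at -166.0° with length 21.8, so T = (-21.15, -5.274). ∠DTL = 35.0° gives TL at 49.00° from the x-axis; with |TL| = 14.2, L = (-11.84, 5.443). ∠TLU = 130.4° gives LU at -0.6000° from the x-axis; with |LU| = 11.0, U = (-0.8370, 5.328). ∠LUC = 137.8° gives UC at -42.80° from the x-axis; with |UC| = 28.7, C = (20.22, -14.17). UC is perpendicular to CM, so CM runs at -132.8°; with |CM| = 9.4, M = (13.83, -21.07). ∠CMN = 76.4° gives MN at 123.6° from the x-axis; with |MN| = 22.0, N = (1.660, -2.745). Then |DN| = |N − D| = 3.208.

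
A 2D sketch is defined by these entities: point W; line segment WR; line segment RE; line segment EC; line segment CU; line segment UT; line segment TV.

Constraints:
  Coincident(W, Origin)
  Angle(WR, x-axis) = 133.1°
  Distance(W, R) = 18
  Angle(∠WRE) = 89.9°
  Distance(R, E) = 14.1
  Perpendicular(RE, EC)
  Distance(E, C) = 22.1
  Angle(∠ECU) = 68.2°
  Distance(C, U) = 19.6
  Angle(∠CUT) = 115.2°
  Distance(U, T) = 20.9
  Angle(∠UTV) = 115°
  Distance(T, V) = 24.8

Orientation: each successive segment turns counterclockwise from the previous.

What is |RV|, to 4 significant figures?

24.28

W is at the origin; WR runs at 133.1° with length 18.0, so R = (-12.30, 13.14). ∠WRE = 89.9° gives RE at -136.8° from the x-axis; with |RE| = 14.1, E = (-22.58, 3.491). RE ⟂ EC, so EC runs at -46.80°; with |EC| = 22.1, C = (-7.449, -12.62). ∠ECU = 68.2° gives CU at 65.00° from the x-axis; with |CU| = 19.6, U = (0.8344, 5.144). ∠CUT = 115.2° gives UT at 129.8° from the x-axis; with |UT| = 20.9, T = (-12.54, 21.20). ∠UTV = 115.0° gives TV at -165.2° from the x-axis; with |TV| = 24.8, V = (-36.52, 14.87). Then |RV| = |V − R| = 24.28.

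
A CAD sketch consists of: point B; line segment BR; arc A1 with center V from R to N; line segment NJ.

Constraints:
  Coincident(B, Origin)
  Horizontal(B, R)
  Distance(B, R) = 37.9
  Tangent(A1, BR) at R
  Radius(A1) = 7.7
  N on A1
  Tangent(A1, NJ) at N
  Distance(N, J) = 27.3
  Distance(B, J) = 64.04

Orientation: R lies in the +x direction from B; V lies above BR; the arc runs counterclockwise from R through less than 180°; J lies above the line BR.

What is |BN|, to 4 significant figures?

44.89

B is at the origin; B and R share the same y with |BR| = 37.9 and R on the +x side, so R = (37.90, 0.000). A1 meets BR tangentially, so VR is at right angles to BR, so V = R + (0, 7.7) = (37.90, 7.700). Since VN ⟂ NJ (tangency), |VJ| = √(7.7² + 27.3²) = 28.37 regardless of where N sits on A1. So J lies on both circle(B, 64.04) and circle(V, 28.37); the above-BR intersection is J = (57.49, 28.21). N is the foot of the tangent from J: N = (44.70, 4.093).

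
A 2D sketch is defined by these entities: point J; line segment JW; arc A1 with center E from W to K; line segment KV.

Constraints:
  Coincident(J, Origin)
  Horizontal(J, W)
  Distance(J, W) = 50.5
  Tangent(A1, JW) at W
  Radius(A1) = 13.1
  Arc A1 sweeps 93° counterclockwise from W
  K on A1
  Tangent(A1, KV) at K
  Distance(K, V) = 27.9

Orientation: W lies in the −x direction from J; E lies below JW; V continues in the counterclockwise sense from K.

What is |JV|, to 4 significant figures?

74.79

On A1, W sits at bearing 90° from E; a 93° counterclockwise sweep puts K at bearing 183°, so K = E + 13.1·(cos 183°, sin 183°) = (-63.58, -13.79). A1 meets KV tangentially, so EK is at right angles to KV, so KV runs along (−sin 183°, cos 183°); with |KV| = 27.9, V = (-62.12, -41.65). Then |JV| = |V − J| = 74.79.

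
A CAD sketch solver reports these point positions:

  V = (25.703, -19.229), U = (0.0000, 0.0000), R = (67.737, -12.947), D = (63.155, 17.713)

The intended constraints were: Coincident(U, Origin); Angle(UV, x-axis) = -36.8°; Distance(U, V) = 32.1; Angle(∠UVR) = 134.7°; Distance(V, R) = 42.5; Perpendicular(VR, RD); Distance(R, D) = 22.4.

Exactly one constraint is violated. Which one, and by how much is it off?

Distance(R, D) = 22.4 — off by 8.60.

U = (0.00, 0.00) ✓; UV at -36.80° ✓; |UV| = 32.10 ✓; ∠UVR = 134.7° ✓; |VR| = 42.50 ✓; ∠(VR, RD) = 90.00° ✓; |RD| = 31.00 ✗.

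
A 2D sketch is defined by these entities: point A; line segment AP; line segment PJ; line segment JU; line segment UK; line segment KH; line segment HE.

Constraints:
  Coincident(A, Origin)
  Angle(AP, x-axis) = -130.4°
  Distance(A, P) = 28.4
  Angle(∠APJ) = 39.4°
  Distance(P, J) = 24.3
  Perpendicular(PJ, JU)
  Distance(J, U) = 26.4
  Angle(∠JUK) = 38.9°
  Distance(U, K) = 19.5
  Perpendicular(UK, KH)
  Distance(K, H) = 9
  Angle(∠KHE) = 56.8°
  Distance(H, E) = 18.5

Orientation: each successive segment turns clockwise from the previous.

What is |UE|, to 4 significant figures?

4.176

The perpendicularity gives KH at right angles to UK, so KH runs at 127.9°; with |KH| = 9.0, H = (-12.50, -2.669). ∠KHE = 56.8° gives HE at 4.700° from the x-axis; with |HE| = 18.5, E = (5.936, -1.153). Then |UE| = |E − U| = 4.176.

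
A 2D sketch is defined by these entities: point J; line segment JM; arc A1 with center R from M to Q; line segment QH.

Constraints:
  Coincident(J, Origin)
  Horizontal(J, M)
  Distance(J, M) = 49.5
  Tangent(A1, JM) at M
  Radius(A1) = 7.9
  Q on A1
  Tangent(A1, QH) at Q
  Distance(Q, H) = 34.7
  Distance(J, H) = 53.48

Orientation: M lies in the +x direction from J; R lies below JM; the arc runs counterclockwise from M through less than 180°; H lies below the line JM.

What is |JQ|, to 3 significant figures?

42.2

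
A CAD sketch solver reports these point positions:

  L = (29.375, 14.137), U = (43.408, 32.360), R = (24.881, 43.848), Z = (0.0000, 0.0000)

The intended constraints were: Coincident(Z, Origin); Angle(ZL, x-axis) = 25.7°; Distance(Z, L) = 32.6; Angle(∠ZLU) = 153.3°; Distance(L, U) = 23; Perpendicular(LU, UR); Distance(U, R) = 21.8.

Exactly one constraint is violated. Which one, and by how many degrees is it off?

Perpendicular(LU, UR) — off by 5.80°.

Z = (0.00, 0.00) ✓; ZL at 25.70° ✓; |ZL| = 32.60 ✓; ∠ZLU = 153.3° ✓; |LU| = 23.00 ✓; ∠(LU, UR) = 95.80° ✗; |UR| = 21.80 ✓.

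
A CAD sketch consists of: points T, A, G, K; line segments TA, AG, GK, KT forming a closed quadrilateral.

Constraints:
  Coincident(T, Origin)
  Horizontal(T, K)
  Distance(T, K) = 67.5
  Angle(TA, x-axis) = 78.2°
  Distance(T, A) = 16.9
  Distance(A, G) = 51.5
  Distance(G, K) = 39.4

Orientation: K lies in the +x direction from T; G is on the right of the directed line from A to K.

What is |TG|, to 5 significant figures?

42.867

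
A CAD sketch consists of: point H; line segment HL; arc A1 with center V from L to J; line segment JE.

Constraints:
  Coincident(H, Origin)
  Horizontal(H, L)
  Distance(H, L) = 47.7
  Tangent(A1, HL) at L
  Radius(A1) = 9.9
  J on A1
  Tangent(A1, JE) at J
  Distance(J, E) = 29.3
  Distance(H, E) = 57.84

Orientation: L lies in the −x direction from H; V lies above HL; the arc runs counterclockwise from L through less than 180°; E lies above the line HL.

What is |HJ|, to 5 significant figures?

39.485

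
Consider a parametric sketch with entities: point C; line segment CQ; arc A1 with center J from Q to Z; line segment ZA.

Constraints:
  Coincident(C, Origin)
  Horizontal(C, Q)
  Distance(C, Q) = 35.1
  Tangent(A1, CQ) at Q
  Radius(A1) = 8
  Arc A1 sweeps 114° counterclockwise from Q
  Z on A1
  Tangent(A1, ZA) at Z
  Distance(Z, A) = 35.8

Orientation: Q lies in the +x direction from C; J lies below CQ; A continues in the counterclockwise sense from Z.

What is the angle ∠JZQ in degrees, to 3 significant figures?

33.0°

C is at the origin; C and Q share the same y with |CQ| = 35.1 and Q on the +x side, so Q = (35.1, 0.00). The tangent condition forces JQ to be normal to CQ, so J = Q + (0, -8) = (35.1, -8.00). On A1, Q sits at bearing 90° from J; a 114° counterclockwise sweep puts Z at bearing 204°, so Z = J + 8.0·(cos 204°, sin 204°) = (27.8, -11.3). Then cos ∠JZQ = ZJ·ZQ / (|ZJ||ZQ|), giving 33.0°.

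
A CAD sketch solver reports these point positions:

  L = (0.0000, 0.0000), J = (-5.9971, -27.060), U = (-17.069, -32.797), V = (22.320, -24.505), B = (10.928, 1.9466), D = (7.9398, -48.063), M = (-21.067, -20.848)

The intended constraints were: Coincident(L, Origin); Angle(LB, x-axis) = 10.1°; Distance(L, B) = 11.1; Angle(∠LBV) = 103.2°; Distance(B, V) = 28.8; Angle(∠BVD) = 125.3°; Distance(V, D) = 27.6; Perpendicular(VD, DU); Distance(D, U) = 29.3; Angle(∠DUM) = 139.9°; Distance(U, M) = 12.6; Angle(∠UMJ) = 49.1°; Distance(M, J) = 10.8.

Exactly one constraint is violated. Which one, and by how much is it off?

Distance(M, J) = 10.8 — off by 5.50.

L = (0.00, 0.00) ✓; LB at 10.10° ✓; |LB| = 11.10 ✓; ∠LBV = 103.2° ✓; |BV| = 28.80 ✓; ∠BVD = 125.3° ✓; |VD| = 27.60 ✓; ∠(VD, DU) = 90.00° ✓; |DU| = 29.30 ✓; ∠DUM = 139.9° ✓; |UM| = 12.60 ✓; ∠UMJ = 49.10° ✓; |MJ| = 16.30 ✗.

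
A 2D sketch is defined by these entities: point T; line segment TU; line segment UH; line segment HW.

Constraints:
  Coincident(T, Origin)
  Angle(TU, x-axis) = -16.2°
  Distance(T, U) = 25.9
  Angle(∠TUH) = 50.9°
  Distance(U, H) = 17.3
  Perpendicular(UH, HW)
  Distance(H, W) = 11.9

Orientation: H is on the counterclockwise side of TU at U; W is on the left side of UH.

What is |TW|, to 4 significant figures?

8.256

∠TUH = 50.9°, so UH runs at -16.2° + (180° − 50.9°) = 112.9° from the x-axis; with |UH| = 17.3, H = U + 17.3·(cos 112.9°, sin 112.9°) = (18.14, 8.711). UH is perpendicular to HW; with |HW| = 11.9 on the left of UH, W = H + 11.9·(-0.9212, -0.3891) = (7.178, 4.080). Then |TW| = |W − T| = 8.256.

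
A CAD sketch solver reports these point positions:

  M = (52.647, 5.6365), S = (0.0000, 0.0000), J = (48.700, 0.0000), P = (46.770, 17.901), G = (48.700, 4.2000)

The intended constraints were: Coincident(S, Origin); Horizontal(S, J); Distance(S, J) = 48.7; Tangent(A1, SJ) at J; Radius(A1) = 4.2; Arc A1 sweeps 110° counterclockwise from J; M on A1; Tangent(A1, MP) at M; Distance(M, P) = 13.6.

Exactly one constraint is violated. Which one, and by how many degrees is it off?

Tangent(A1, MP) at M — off by 5.60°.

S = (0.00, 0.00) ✓; S.y = 0.00, J.y = 0.00 ✓; |SJ| = 48.70 ✓; ∠(GJ, JS) = 90.00° ✓; |GJ| = 4.200 ✓; bearing(G→M) − bearing(G→J) = 110.0° ✓; |GM| = 4.200 ✓; ∠(GM, MP) = 84.40° ✗; |MP| = 13.60 ✓.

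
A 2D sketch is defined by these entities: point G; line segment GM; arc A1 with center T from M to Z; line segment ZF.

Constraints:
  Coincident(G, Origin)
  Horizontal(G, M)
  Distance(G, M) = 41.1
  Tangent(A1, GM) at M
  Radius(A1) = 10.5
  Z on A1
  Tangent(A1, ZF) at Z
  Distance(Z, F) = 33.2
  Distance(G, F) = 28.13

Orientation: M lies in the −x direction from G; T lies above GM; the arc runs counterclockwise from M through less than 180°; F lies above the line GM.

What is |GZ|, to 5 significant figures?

33.877

G is at the origin; GM is horizontal with |GM| = 41.1 and M on the −x side, so M = (-41.100, 0.0000). A1 meets GM tangentially, so TM is at right angles to GM, so T = M + (0, 10.5) = (-41.100, 10.500). Since TZ ⟂ ZF (tangency), |TF| = √(10.5² + 33.2²) = 34.821 regardless of where Z sits on A1. So F lies on both circle(G, 28.13) and circle(T, 34.821); the above-GM intersection is F = (-10.056, 26.271). Z is the foot of the tangent from F: Z = (-33.743, 3.0086).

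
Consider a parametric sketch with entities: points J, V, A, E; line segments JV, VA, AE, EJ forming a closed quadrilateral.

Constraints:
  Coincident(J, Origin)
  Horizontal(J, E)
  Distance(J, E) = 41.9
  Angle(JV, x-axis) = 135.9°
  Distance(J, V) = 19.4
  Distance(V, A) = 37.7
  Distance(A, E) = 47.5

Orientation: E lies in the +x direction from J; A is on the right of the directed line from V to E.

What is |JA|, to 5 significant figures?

21.677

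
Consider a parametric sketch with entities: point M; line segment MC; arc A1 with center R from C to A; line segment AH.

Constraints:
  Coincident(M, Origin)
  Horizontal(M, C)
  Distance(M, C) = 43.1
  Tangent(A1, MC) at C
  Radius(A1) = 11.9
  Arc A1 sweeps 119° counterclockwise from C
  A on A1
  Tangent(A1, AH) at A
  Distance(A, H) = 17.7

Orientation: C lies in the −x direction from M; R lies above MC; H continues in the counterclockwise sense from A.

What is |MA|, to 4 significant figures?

37.16

M is at the origin; MC is horizontal with |MC| = 43.1 and C on the −x side, so C = (-43.10, 0.000). The tangent condition forces RC to be normal to MC, so R = C + (0, 11.9) = (-43.10, 11.90). On A1, C sits at bearing -90° from R; a 119° counterclockwise sweep puts A at bearing 29°, so A = R + 11.9·(cos 29°, sin 29°) = (-32.69, 17.67). Then |MA| = |A − M| = 37.16.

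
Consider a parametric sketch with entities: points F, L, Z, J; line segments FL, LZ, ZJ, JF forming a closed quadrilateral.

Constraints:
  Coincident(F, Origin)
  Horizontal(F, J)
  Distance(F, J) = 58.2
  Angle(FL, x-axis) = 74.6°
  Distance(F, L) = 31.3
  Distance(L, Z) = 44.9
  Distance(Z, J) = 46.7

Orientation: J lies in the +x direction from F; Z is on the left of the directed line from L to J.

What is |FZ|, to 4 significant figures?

68.20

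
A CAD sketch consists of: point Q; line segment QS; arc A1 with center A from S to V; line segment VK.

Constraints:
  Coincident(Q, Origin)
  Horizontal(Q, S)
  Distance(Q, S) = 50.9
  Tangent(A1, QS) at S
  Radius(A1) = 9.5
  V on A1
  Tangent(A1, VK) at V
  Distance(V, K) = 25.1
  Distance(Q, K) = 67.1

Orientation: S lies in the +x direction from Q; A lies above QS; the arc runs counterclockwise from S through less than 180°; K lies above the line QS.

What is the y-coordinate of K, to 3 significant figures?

35.7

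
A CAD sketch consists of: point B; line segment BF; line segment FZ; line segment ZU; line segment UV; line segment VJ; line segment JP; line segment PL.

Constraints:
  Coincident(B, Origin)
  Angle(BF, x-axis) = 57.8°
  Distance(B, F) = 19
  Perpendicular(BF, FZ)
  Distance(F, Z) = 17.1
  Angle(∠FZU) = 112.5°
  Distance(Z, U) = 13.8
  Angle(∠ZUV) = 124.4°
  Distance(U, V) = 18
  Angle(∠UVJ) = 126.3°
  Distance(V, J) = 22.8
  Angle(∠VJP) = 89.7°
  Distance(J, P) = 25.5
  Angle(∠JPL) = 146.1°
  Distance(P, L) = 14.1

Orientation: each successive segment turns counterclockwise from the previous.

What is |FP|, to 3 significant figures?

12.1

B is at the origin; BF runs at 57.8° with length 19.0, so F = (10.1, 16.1). BF is perpendicular to FZ, so FZ runs at 148°; with |FZ| = 17.1, Z = (-4.35, 25.2). ∠FZU = 112.5° gives ZU at -145° from the x-axis; with |ZU| = 13.8, U = (-15.6, 17.2). ∠ZUV = 124.4° gives UV at -89.1° from the x-axis; with |UV| = 18.0, V = (-15.3, -0.782). ∠UVJ = 126.3° gives VJ at -35.4° from the x-axis; with |VJ| = 22.8, J = (3.26, -14.0). ∠VJP = 89.7° gives JP at 54.9° from the x-axis; with |JP| = 25.5, P = (17.9, 6.87). Then |FP| = |P − F| = 12.1.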